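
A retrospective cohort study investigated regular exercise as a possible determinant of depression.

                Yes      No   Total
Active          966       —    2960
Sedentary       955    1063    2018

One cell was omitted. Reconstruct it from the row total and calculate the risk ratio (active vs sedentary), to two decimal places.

0.69

The missing cell is in the exposed row: 2960 − 966 = 1994.
So a = 966, b = 1994, c = 955, d = 1063.
RR = [a/(a+b)] / [c/(c+d)] = (966/2960) / (955/2018) = 0.32635/0.47324 = 0.68961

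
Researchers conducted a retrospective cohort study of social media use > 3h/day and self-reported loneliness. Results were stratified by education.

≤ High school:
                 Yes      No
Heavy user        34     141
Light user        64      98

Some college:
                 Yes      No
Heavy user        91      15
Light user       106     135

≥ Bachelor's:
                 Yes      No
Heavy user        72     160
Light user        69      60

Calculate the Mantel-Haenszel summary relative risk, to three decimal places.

0.957

RR_MH = Σ(aᵢ·n₀ᵢ/nᵢ) / Σ(cᵢ·n₁ᵢ/nᵢ), with n₁ᵢ = aᵢ+bᵢ (exposed), n₀ᵢ = cᵢ+dᵢ (unexposed), nᵢ = n₁ᵢ+n₀ᵢ.
Stratum 1 (≤ High school): n₁ = 175, n₀ = 162, n = 337; a·n₀/n = 34·162/337 = 16.3442; c·n₁/n = 64·175/337 = 33.2344
Stratum 2 (Some college): n₁ = 106, n₀ = 241, n = 347; a·n₀/n = 91·241/347 = 63.2017; c·n₁/n = 106·106/347 = 32.3804
Stratum 3 (≥ Bachelor's): n₁ = 232, n₀ = 129, n = 361; a·n₀/n = 72·129/361 = 25.7285; c·n₁/n = 69·232/361 = 44.3435
RR_MH = (16.3442 + 63.2017 + 25.7285) / (33.2344 + 32.3804 + 44.3435) = 105.2745 / 109.9583 = 0.95740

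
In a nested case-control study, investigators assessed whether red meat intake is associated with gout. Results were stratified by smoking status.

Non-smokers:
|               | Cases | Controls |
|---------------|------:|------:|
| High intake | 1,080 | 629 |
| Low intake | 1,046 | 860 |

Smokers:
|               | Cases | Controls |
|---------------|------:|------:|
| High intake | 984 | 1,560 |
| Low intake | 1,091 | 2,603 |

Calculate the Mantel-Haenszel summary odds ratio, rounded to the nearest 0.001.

OR_MH = Σ(aᵢdᵢ/nᵢ) / Σ(bᵢcᵢ/nᵢ), where nᵢ is the stratum total.
Stratum 1 (Non-smokers): n = 3615; a·d/n = 1080·860/3615 = 256.9295; b·c/n = 629·1046/3615 = 182.0011
Stratum 2 (Smokers): n = 6238; a·d/n = 984·2603/6238 = 410.6047; b·c/n = 1560·1091/6238 = 272.8374
OR_MH = (256.9295 + 410.6047) / (182.0011 + 272.8374) = 667.5341 / 454.8386 = 1.46763

1.468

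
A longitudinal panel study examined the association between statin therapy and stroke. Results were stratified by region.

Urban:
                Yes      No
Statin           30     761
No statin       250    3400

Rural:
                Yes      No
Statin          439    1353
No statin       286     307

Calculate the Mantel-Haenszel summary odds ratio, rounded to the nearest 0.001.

0.388

OR_MH = Σ(aᵢdᵢ/nᵢ) / Σ(bᵢcᵢ/nᵢ), where nᵢ is the stratum total.
Stratum 1 (Urban): n = 4441; a·d/n = 30·3400/4441 = 22.9678; b·c/n = 761·250/4441 = 42.8395
Stratum 2 (Rural): n = 2385; a·d/n = 439·307/2385 = 56.5086; b·c/n = 1353·286/2385 = 162.2465
OR_MH = (22.9678 + 56.5086) / (42.8395 + 162.2465) = 79.4764 / 205.0860 = 0.38753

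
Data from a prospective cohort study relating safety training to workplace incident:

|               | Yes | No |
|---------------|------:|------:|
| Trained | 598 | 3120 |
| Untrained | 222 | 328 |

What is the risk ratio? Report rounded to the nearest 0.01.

Cells: a = 598, b = 3120, c = 222, d = 328.
Risk in exposed = 598/3718 = 0.16084; risk in unexposed = 222/550 = 0.40364.
RR = 0.16084 / 0.40364 = 0.39848
The risk is 60% lower among the exposed than among the unexposed.

0.40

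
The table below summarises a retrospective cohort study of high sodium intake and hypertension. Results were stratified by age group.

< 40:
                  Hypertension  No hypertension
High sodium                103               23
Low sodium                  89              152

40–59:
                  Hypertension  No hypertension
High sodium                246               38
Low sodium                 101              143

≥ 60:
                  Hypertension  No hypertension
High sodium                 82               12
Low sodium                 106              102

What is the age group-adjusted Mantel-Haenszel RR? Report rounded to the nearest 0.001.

RR_MH = Σ(aᵢ·n₀ᵢ/nᵢ) / Σ(cᵢ·n₁ᵢ/nᵢ), with n₁ᵢ = aᵢ+bᵢ (exposed), n₀ᵢ = cᵢ+dᵢ (unexposed), nᵢ = n₁ᵢ+n₀ᵢ.
Stratum 1 (< 40): n₁ = 126, n₀ = 241, n = 367; a·n₀/n = 103·241/367 = 67.6376; c·n₁/n = 89·126/367 = 30.5559
Stratum 2 (40–59): n₁ = 284, n₀ = 244, n = 528; a·n₀/n = 246·244/528 = 113.6818; c·n₁/n = 101·284/528 = 54.3258
Stratum 3 (≥ 60): n₁ = 94, n₀ = 208, n = 302; a·n₀/n = 82·208/302 = 56.4768; c·n₁/n = 106·94/302 = 32.9934
RR_MH = (67.6376 + 113.6818 + 56.4768) / (30.5559 + 54.3258 + 32.9934) = 237.7962 / 117.8750 = 2.01736

2.017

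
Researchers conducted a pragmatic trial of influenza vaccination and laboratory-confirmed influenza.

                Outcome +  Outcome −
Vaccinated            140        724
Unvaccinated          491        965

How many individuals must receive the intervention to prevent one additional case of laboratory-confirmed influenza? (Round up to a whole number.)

Risk in treated group = 140/864 = 0.16204; risk in control = 491/1456 = 0.33723.
Absolute risk reduction = 0.33723 − 0.16204 = 0.17519
NNT = 1 / ARR = 1 / 0.17519 = 5.708 → round up → 6

6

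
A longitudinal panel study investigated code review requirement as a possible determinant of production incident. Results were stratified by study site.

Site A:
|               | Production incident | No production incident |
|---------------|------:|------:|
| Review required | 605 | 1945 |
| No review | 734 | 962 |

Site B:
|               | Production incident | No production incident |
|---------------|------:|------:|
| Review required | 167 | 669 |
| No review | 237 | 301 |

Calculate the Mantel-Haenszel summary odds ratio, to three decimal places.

0.385

OR_MH = Σ(aᵢdᵢ/nᵢ) / Σ(bᵢcᵢ/nᵢ), where nᵢ is the stratum total.
Stratum 1 (Site A): n = 4246; a·d/n = 605·962/4246 = 137.0725; b·c/n = 1945·734/4246 = 336.2294
Stratum 2 (Site B): n = 1374; a·d/n = 167·301/1374 = 36.5844; b·c/n = 669·237/1374 = 115.3952
OR_MH = (137.0725 + 36.5844) / (336.2294 + 115.3952) = 173.6570 / 451.6246 = 0.38452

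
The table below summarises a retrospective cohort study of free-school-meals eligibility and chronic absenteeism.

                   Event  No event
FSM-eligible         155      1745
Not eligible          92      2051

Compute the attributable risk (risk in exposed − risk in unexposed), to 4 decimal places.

Cells: a = 155, b = 1745, c = 92, d = 2051.
Risk in exposed = 155/1900 = 0.081579; risk in unexposed = 92/2143 = 0.042930.
Risk difference = 0.081579 − 0.042930 = 0.038648

0.0386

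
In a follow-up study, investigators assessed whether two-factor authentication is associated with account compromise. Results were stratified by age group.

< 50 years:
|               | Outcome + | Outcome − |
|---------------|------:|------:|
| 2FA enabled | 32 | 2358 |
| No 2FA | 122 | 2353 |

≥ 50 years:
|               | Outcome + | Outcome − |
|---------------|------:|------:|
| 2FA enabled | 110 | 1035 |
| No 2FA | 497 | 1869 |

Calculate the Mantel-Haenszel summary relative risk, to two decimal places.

RR_MH = Σ(aᵢ·n₀ᵢ/nᵢ) / Σ(cᵢ·n₁ᵢ/nᵢ), with n₁ᵢ = aᵢ+bᵢ (exposed), n₀ᵢ = cᵢ+dᵢ (unexposed), nᵢ = n₁ᵢ+n₀ᵢ.
Stratum 1 (< 50 years): n₁ = 2390, n₀ = 2475, n = 4865; a·n₀/n = 32·2475/4865 = 16.2795; c·n₁/n = 122·2390/4865 = 59.9342
Stratum 2 (≥ 50 years): n₁ = 1145, n₀ = 2366, n = 3511; a·n₀/n = 110·2366/3511 = 74.1270; c·n₁/n = 497·1145/3511 = 162.0806
RR_MH = (16.2795 + 74.1270) / (59.9342 + 162.0806) = 90.4066 / 222.0148 = 0.40721

0.41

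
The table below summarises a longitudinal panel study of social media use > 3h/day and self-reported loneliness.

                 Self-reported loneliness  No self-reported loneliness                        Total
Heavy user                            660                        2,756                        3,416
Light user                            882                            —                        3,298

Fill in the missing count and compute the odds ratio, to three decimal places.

0.656

The missing cell is in the unexposed row: 3298 − 882 = 2416.
So a = 660, b = 2756, c = 882, d = 2416.
OR = (a·d)/(b·c) = (660 × 2416) / (2756 × 882) = 1594560 / 2430792 = 0.65598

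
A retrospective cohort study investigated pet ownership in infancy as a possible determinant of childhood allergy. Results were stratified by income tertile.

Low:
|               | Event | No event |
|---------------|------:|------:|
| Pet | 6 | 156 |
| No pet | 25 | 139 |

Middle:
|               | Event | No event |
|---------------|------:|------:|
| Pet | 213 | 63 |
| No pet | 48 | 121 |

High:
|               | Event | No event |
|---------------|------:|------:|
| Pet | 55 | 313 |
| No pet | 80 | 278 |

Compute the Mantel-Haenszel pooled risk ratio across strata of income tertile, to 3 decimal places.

1.342

RR_MH = Σ(aᵢ·n₀ᵢ/nᵢ) / Σ(cᵢ·n₁ᵢ/nᵢ), with n₁ᵢ = aᵢ+bᵢ (exposed), n₀ᵢ = cᵢ+dᵢ (unexposed), nᵢ = n₁ᵢ+n₀ᵢ.
Stratum 1 (Low): n₁ = 162, n₀ = 164, n = 326; a·n₀/n = 6·164/326 = 3.0184; c·n₁/n = 25·162/326 = 12.4233
Stratum 2 (Middle): n₁ = 276, n₀ = 169, n = 445; a·n₀/n = 213·169/445 = 80.8921; c·n₁/n = 48·276/445 = 29.7708
Stratum 3 (High): n₁ = 368, n₀ = 358, n = 726; a·n₀/n = 55·358/726 = 27.1212; c·n₁/n = 80·368/726 = 40.5510
RR_MH = (3.0184 + 80.8921 + 27.1212) / (12.4233 + 29.7708 + 40.5510) = 111.0318 / 82.7451 = 1.34185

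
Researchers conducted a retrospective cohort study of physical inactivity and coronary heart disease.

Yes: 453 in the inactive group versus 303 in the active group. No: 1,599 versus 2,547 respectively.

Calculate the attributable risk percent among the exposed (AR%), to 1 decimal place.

From the description: a = 453, b = 1599, c = 303, d = 2547.
Risk in exposed = 453/2052 = 0.22076; risk in unexposed = 303/2850 = 0.10632.
RR = 0.22076/0.10632 = 2.07646
AR% = (RR − 1)/RR × 100 = (2.07646 − 1)/2.07646 × 100 = 51.8411%

51.8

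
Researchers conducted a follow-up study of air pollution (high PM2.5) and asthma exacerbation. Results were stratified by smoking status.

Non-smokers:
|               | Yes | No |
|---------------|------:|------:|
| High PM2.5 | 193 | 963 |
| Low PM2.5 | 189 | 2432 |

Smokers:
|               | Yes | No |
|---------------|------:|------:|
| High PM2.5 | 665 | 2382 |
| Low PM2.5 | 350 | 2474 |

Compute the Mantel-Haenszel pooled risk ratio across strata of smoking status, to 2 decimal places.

RR_MH = Σ(aᵢ·n₀ᵢ/nᵢ) / Σ(cᵢ·n₁ᵢ/nᵢ), with n₁ᵢ = aᵢ+bᵢ (exposed), n₀ᵢ = cᵢ+dᵢ (unexposed), nᵢ = n₁ᵢ+n₀ᵢ.
Stratum 1 (Non-smokers): n₁ = 1156, n₀ = 2621, n = 3777; a·n₀/n = 193·2621/3777 = 133.9298; c·n₁/n = 189·1156/3777 = 57.8459
Stratum 2 (Smokers): n₁ = 3047, n₀ = 2824, n = 5871; a·n₀/n = 665·2824/5871 = 319.8706; c·n₁/n = 350·3047/5871 = 181.6471
RR_MH = (133.9298 + 319.8706) / (57.8459 + 181.6471) = 453.8004 / 239.4930 = 1.89484

1.89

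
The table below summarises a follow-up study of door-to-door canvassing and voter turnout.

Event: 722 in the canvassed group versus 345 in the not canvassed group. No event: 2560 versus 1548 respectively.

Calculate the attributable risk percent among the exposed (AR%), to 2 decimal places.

17.15

From the description: a = 722, b = 2560, c = 345, d = 1548.
Risk in exposed = 722/3282 = 0.21999; risk in unexposed = 345/1893 = 0.18225.
RR = 0.21999/0.18225 = 1.20706
AR% = (RR − 1)/RR × 100 = (1.20706 − 1)/1.20706 × 100 = 17.1543%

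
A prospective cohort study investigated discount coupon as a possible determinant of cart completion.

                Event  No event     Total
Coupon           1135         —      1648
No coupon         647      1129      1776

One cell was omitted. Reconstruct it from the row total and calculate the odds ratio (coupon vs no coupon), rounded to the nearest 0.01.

The missing cell is in the exposed row: 1648 − 1135 = 513.
So a = 1135, b = 513, c = 647, d = 1129.
OR = (a·d)/(b·c) = (1135 × 1129) / (513 × 647) = 1281415 / 331911 = 3.86072

3.86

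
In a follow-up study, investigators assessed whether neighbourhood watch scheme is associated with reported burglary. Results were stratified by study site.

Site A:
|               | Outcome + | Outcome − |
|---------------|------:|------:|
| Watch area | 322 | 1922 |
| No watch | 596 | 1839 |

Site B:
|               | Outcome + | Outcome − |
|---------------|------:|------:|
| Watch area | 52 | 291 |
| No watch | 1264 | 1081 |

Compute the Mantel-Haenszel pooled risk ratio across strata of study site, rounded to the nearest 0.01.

RR_MH = Σ(aᵢ·n₀ᵢ/nᵢ) / Σ(cᵢ·n₁ᵢ/nᵢ), with n₁ᵢ = aᵢ+bᵢ (exposed), n₀ᵢ = cᵢ+dᵢ (unexposed), nᵢ = n₁ᵢ+n₀ᵢ.
Stratum 1 (Site A): n₁ = 2244, n₀ = 2435, n = 4679; a·n₀/n = 322·2435/4679 = 167.5721; c·n₁/n = 596·2244/4679 = 285.8354
Stratum 2 (Site B): n₁ = 343, n₀ = 2345, n = 2688; a·n₀/n = 52·2345/2688 = 45.3646; c·n₁/n = 1264·343/2688 = 161.2917
RR_MH = (167.5721 + 45.3646) / (285.8354 + 161.2917) = 212.9367 / 447.1271 = 0.47623

0.48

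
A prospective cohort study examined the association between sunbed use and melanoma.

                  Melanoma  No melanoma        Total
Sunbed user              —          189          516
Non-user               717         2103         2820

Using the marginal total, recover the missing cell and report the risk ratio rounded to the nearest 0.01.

The missing cell is in the exposed row: 516 − 189 = 327.
So a = 327, b = 189, c = 717, d = 2103.
RR = [a/(a+b)] / [c/(c+d)] = (327/516) / (717/2820) = 0.63372/0.25426 = 2.49246

2.49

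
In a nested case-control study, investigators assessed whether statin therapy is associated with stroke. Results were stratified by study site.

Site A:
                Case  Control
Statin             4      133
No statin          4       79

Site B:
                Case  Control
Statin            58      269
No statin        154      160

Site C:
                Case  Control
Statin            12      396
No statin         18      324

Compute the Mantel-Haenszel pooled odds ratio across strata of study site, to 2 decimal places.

0.28

OR_MH = Σ(aᵢdᵢ/nᵢ) / Σ(bᵢcᵢ/nᵢ), where nᵢ is the stratum total.
Stratum 1 (Site A): n = 220; a·d/n = 4·79/220 = 1.4364; b·c/n = 133·4/220 = 2.4182
Stratum 2 (Site B): n = 641; a·d/n = 58·160/641 = 14.4774; b·c/n = 269·154/641 = 64.6271
Stratum 3 (Site C): n = 750; a·d/n = 12·324/750 = 5.1840; b·c/n = 396·18/750 = 9.5040
OR_MH = (1.4364 + 14.4774 + 5.1840) / (2.4182 + 64.6271 + 9.5040) = 21.0977 / 76.5493 = 0.27561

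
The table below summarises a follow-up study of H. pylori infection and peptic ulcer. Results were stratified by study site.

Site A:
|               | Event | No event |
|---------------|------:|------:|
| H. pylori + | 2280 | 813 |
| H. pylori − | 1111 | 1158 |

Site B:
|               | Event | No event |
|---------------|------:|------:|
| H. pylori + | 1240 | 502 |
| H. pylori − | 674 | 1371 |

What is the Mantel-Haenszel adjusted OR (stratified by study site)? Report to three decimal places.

3.651

OR_MH = Σ(aᵢdᵢ/nᵢ) / Σ(bᵢcᵢ/nᵢ), where nᵢ is the stratum total.
Stratum 1 (Site A): n = 5362; a·d/n = 2280·1158/5362 = 492.3984; b·c/n = 813·1111/5362 = 168.4526
Stratum 2 (Site B): n = 3787; a·d/n = 1240·1371/3787 = 448.9147; b·c/n = 502·674/3787 = 89.3446
OR_MH = (492.3984 + 448.9147) / (168.4526 + 89.3446) = 941.3131 / 257.7972 = 3.65137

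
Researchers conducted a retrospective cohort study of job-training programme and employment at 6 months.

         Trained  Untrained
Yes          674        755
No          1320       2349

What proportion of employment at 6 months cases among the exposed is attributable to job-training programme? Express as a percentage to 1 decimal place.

Reading the table with exposure as columns: a = 674 (Trained, case), b = 1320 (Trained, non-case), c = 755 (Untrained, case), d = 2349.
Risk in exposed = 674/1994 = 0.33801; risk in unexposed = 755/3104 = 0.24323.
RR = 0.33801/0.24323 = 1.38966
AR% = (RR − 1)/RR × 100 = (1.38966 − 1)/1.38966 × 100 = 28.0401%

28.0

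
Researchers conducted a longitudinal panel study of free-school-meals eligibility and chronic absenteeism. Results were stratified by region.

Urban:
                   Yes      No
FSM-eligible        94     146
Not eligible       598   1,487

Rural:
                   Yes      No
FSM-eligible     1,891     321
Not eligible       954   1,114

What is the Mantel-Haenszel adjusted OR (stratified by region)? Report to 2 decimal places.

OR_MH = Σ(aᵢdᵢ/nᵢ) / Σ(bᵢcᵢ/nᵢ), where nᵢ is the stratum total.
Stratum 1 (Urban): n = 2325; a·d/n = 94·1487/2325 = 60.1196; b·c/n = 146·598/2325 = 37.5518
Stratum 2 (Rural): n = 4280; a·d/n = 1891·1114/4280 = 492.1902; b·c/n = 321·954/4280 = 71.5500
OR_MH = (60.1196 + 492.1902) / (37.5518 + 71.5500) = 552.3098 / 109.1018 = 5.06233

5.06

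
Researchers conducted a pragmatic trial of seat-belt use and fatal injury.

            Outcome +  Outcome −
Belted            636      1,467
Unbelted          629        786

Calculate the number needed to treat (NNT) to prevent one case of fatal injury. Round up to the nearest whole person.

8

Risk in treated group = 636/2103 = 0.30243; risk in control = 629/1415 = 0.44452.
Absolute risk reduction = 0.44452 − 0.30243 = 0.14210
NNT = 1 / ARR = 1 / 0.14210 = 7.037 → round up → 8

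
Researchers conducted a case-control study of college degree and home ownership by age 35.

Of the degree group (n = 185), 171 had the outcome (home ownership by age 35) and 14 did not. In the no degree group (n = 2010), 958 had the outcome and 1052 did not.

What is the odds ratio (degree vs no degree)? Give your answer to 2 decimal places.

13.41

From the description: a = 171, b = 14, c = 958, d = 1052.
OR = (a·d)/(b·c) = (171 × 1052) / (14 × 958) = 179892 / 13412 = 13.41276
The odds of home ownership by age 35 are about 13.41 times as high in the degree group.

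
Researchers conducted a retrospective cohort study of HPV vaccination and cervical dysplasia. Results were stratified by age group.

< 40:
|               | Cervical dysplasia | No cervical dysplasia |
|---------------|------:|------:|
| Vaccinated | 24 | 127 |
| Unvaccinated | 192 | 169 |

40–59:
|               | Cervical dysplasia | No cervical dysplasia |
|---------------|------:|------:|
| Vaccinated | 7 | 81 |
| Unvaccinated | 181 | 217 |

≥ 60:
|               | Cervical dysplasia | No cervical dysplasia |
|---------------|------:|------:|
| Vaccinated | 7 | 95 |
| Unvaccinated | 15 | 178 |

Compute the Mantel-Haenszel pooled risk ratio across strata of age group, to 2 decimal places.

RR_MH = Σ(aᵢ·n₀ᵢ/nᵢ) / Σ(cᵢ·n₁ᵢ/nᵢ), with n₁ᵢ = aᵢ+bᵢ (exposed), n₀ᵢ = cᵢ+dᵢ (unexposed), nᵢ = n₁ᵢ+n₀ᵢ.
Stratum 1 (< 40): n₁ = 151, n₀ = 361, n = 512; a·n₀/n = 24·361/512 = 16.9219; c·n₁/n = 192·151/512 = 56.6250
Stratum 2 (40–59): n₁ = 88, n₀ = 398, n = 486; a·n₀/n = 7·398/486 = 5.7325; c·n₁/n = 181·88/486 = 32.7737
Stratum 3 (≥ 60): n₁ = 102, n₀ = 193, n = 295; a·n₀/n = 7·193/295 = 4.5797; c·n₁/n = 15·102/295 = 5.1864
RR_MH = (16.9219 + 5.7325 + 4.5797) / (56.6250 + 32.7737 + 5.1864) = 27.2340 / 94.5851 = 0.28793

0.29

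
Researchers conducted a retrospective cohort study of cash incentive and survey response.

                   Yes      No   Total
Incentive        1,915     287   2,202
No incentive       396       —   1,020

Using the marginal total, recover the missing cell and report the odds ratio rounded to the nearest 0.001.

The missing cell is in the unexposed row: 1020 − 396 = 624.
So a = 1915, b = 287, c = 396, d = 624.
OR = (a·d)/(b·c) = (1915 × 624) / (287 × 396) = 1194960 / 113652 = 10.51420

10.514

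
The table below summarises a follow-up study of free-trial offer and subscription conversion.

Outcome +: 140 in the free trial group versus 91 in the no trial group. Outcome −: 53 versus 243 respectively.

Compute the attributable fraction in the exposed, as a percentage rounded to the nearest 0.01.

62.44

From the description: a = 140, b = 53, c = 91, d = 243.
Risk in exposed = 140/193 = 0.72539; risk in unexposed = 91/334 = 0.27246.
RR = 0.72539/0.27246 = 2.66242
AR% = (RR − 1)/RR × 100 = (2.66242 − 1)/2.66242 × 100 = 62.4401%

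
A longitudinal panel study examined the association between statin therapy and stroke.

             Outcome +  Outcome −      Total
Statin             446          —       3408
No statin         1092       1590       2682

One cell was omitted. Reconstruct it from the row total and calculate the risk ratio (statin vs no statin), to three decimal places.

0.321

The missing cell is in the exposed row: 3408 − 446 = 2962.
So a = 446, b = 2962, c = 1092, d = 1590.
RR = [a/(a+b)] / [c/(c+d)] = (446/3408) / (1092/2682) = 0.13087/0.40716 = 0.32142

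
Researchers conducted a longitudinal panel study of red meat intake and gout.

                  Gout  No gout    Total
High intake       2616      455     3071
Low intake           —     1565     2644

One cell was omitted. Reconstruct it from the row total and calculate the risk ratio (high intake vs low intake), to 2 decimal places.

The missing cell is in the unexposed row: 2644 − 1565 = 1079.
So a = 2616, b = 455, c = 1079, d = 1565.
RR = [a/(a+b)] / [c/(c+d)] = (2616/3071) / (1079/2644) = 0.85184/0.40809 = 2.08736

2.09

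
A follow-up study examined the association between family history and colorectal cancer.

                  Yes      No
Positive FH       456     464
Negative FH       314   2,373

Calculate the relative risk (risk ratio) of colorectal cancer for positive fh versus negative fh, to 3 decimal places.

Cells: a = 456, b = 464, c = 314, d = 2373.
Risk in exposed = 456/920 = 0.49565; risk in unexposed = 314/2687 = 0.11686.
RR = 0.49565 / 0.11686 = 4.24146
The risk among the exposed is 4.24 times that among the unexposed.

4.241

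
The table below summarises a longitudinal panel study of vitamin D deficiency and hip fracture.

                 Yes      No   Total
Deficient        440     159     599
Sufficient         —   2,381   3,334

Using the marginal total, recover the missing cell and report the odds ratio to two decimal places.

The missing cell is in the unexposed row: 3334 − 2381 = 953.
So a = 440, b = 159, c = 953, d = 2381.
OR = (a·d)/(b·c) = (440 × 2381) / (159 × 953) = 1047640 / 151527 = 6.91388

6.91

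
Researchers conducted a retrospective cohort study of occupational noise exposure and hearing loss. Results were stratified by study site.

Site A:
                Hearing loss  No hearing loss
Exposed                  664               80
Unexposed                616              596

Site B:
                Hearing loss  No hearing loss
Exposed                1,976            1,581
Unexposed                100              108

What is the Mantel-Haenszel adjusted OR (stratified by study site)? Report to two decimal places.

OR_MH = Σ(aᵢdᵢ/nᵢ) / Σ(bᵢcᵢ/nᵢ), where nᵢ is the stratum total.
Stratum 1 (Site A): n = 1956; a·d/n = 664·596/1956 = 202.3231; b·c/n = 80·616/1956 = 25.1943
Stratum 2 (Site B): n = 3765; a·d/n = 1976·108/3765 = 56.6821; b·c/n = 1581·100/3765 = 41.9920
OR_MH = (202.3231 + 56.6821) / (25.1943 + 41.9920) = 259.0052 / 67.1863 = 3.85503

3.86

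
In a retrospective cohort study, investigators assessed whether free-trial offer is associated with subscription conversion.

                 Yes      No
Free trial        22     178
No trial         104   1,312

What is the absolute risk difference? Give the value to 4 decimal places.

0.0366

Cells: a = 22, b = 178, c = 104, d = 1312.
Risk in exposed = 22/200 = 0.110000; risk in unexposed = 104/1416 = 0.073446.
Risk difference = 0.110000 − 0.073446 = 0.036554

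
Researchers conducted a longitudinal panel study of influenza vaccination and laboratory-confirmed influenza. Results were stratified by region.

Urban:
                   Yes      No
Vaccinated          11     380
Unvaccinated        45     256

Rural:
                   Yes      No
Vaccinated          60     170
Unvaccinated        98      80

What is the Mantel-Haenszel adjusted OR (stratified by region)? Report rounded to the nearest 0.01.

0.24

OR_MH = Σ(aᵢdᵢ/nᵢ) / Σ(bᵢcᵢ/nᵢ), where nᵢ is the stratum total.
Stratum 1 (Urban): n = 692; a·d/n = 11·256/692 = 4.0694; b·c/n = 380·45/692 = 24.7110
Stratum 2 (Rural): n = 408; a·d/n = 60·80/408 = 11.7647; b·c/n = 170·98/408 = 40.8333
OR_MH = (4.0694 + 11.7647) / (24.7110 + 40.8333) = 15.8341 / 65.5443 = 0.24158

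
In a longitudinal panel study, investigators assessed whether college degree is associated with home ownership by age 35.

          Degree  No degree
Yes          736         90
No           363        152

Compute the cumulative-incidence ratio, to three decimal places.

1.801

Reading the table with exposure as columns: a = 736 (Degree, case), b = 363 (Degree, non-case), c = 90 (No degree, case), d = 152.
Risk in exposed = 736/1099 = 0.66970; risk in unexposed = 90/242 = 0.37190.
RR = 0.66970 / 0.37190 = 1.80075
The risk among the exposed is 1.80 times that among the unexposed.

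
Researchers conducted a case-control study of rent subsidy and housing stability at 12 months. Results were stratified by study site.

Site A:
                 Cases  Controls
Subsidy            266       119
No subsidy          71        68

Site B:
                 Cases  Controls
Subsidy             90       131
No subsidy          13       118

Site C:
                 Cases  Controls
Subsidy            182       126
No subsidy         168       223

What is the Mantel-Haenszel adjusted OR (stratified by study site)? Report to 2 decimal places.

OR_MH = Σ(aᵢdᵢ/nᵢ) / Σ(bᵢcᵢ/nᵢ), where nᵢ is the stratum total.
Stratum 1 (Site A): n = 524; a·d/n = 266·68/524 = 34.5191; b·c/n = 119·71/524 = 16.1240
Stratum 2 (Site B): n = 352; a·d/n = 90·118/352 = 30.1705; b·c/n = 131·13/352 = 4.8381
Stratum 3 (Site C): n = 699; a·d/n = 182·223/699 = 58.0629; b·c/n = 126·168/699 = 30.2833
OR_MH = (34.5191 + 30.1705 + 58.0629) / (16.1240 + 4.8381 + 30.2833) = 122.7525 / 51.2454 = 2.39539

2.40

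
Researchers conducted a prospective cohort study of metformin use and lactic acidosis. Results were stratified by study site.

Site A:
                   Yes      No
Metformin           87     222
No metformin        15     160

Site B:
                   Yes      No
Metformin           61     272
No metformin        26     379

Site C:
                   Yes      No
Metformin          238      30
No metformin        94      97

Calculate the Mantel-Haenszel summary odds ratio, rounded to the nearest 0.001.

OR_MH = Σ(aᵢdᵢ/nᵢ) / Σ(bᵢcᵢ/nᵢ), where nᵢ is the stratum total.
Stratum 1 (Site A): n = 484; a·d/n = 87·160/484 = 28.7603; b·c/n = 222·15/484 = 6.8802
Stratum 2 (Site B): n = 738; a·d/n = 61·379/738 = 31.3266; b·c/n = 272·26/738 = 9.5827
Stratum 3 (Site C): n = 459; a·d/n = 238·97/459 = 50.2963; b·c/n = 30·94/459 = 6.1438
OR_MH = (28.7603 + 31.3266 + 50.2963) / (6.8802 + 9.5827 + 6.1438) = 110.3832 / 22.6066 = 4.88278

4.883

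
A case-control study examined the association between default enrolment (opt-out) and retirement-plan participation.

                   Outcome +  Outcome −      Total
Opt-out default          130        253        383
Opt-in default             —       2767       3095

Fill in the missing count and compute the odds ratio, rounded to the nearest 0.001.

4.335

The missing cell is in the unexposed row: 3095 − 2767 = 328.
So a = 130, b = 253, c = 328, d = 2767.
OR = (a·d)/(b·c) = (130 × 2767) / (253 × 328) = 359710 / 82984 = 4.33469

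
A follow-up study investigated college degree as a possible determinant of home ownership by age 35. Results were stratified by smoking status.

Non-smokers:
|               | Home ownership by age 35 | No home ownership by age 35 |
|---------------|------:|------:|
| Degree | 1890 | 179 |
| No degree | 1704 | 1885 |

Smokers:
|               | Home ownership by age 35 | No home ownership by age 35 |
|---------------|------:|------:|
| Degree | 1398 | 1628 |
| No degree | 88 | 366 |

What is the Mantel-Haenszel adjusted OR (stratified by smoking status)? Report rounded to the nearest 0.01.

OR_MH = Σ(aᵢdᵢ/nᵢ) / Σ(bᵢcᵢ/nᵢ), where nᵢ is the stratum total.
Stratum 1 (Non-smokers): n = 5658; a·d/n = 1890·1885/5658 = 629.6660; b·c/n = 179·1704/5658 = 53.9088
Stratum 2 (Smokers): n = 3480; a·d/n = 1398·366/3480 = 147.0310; b·c/n = 1628·88/3480 = 41.1678
OR_MH = (629.6660 + 147.0310) / (53.9088 + 41.1678) = 776.6970 / 95.0766 = 8.16917

8.17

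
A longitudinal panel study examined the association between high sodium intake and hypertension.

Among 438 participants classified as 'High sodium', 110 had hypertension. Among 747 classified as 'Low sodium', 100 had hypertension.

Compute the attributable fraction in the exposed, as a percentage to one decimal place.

From the description: a = 110, b = 328, c = 100, d = 647.
Risk in exposed = 110/438 = 0.25114; risk in unexposed = 100/747 = 0.13387.
RR = 0.25114/0.13387 = 1.87603
AR% = (RR − 1)/RR × 100 = (1.87603 − 1)/1.87603 × 100 = 46.6959%

46.7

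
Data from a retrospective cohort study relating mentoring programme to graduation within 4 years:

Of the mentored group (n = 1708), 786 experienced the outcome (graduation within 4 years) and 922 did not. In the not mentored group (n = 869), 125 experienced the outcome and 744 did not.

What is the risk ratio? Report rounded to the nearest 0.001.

3.199

From the description: a = 786, b = 922, c = 125, d = 744.
Risk in exposed = 786/1708 = 0.46019; risk in unexposed = 125/869 = 0.14384.
RR = 0.46019 / 0.14384 = 3.19922
The risk among the exposed is 3.20 times that among the unexposed.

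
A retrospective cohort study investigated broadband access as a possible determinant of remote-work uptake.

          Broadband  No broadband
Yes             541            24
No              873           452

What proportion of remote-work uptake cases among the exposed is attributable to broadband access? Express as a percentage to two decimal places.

86.82

Reading the table with exposure as columns: a = 541 (Broadband, case), b = 873 (Broadband, non-case), c = 24 (No broadband, case), d = 452.
Risk in exposed = 541/1414 = 0.38260; risk in unexposed = 24/476 = 0.05042.
RR = 0.38260/0.05042 = 7.58828
AR% = (RR − 1)/RR × 100 = (7.58828 − 1)/7.58828 × 100 = 86.8218%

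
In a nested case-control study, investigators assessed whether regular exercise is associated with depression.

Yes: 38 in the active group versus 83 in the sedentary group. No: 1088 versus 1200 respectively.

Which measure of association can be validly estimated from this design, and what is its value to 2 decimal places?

0.50

From the description: a = 38, b = 1088, c = 83, d = 1200.
This is a nested case-control study: participants were sampled on outcome status, so risks in the source population cannot be estimated directly — relative risk is not valid here. The odds ratio is the appropriate measure.
OR = (a·d)/(b·c) = (38 × 1200) / (1088 × 83) = 45600 / 90304 = 0.50496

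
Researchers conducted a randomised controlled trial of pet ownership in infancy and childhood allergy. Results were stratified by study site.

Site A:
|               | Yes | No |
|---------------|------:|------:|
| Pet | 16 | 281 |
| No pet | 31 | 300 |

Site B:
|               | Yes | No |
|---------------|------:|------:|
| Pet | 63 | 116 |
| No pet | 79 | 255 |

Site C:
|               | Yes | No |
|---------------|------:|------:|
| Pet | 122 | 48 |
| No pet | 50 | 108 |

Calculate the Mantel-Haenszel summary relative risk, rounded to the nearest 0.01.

RR_MH = Σ(aᵢ·n₀ᵢ/nᵢ) / Σ(cᵢ·n₁ᵢ/nᵢ), with n₁ᵢ = aᵢ+bᵢ (exposed), n₀ᵢ = cᵢ+dᵢ (unexposed), nᵢ = n₁ᵢ+n₀ᵢ.
Stratum 1 (Site A): n₁ = 297, n₀ = 331, n = 628; a·n₀/n = 16·331/628 = 8.4331; c·n₁/n = 31·297/628 = 14.6608
Stratum 2 (Site B): n₁ = 179, n₀ = 334, n = 513; a·n₀/n = 63·334/513 = 41.0175; c·n₁/n = 79·179/513 = 27.5653
Stratum 3 (Site C): n₁ = 170, n₀ = 158, n = 328; a·n₀/n = 122·158/328 = 58.7683; c·n₁/n = 50·170/328 = 25.9146
RR_MH = (8.4331 + 41.0175 + 58.7683) / (14.6608 + 27.5653 + 25.9146) = 108.2190 / 68.1408 = 1.58817

1.59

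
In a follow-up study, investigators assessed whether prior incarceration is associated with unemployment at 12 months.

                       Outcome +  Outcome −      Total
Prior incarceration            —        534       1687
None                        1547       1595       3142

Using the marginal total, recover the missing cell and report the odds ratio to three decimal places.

The missing cell is in the exposed row: 1687 − 534 = 1153.
So a = 1153, b = 534, c = 1547, d = 1595.
OR = (a·d)/(b·c) = (1153 × 1595) / (534 × 1547) = 1839035 / 826098 = 2.22617

2.226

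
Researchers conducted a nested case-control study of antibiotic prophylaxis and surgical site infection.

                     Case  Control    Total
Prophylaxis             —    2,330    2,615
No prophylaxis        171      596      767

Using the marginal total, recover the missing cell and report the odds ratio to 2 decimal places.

The missing cell is in the exposed row: 2615 − 2330 = 285.
So a = 285, b = 2330, c = 171, d = 596.
OR = (a·d)/(b·c) = (285 × 596) / (2330 × 171) = 169860 / 398430 = 0.42632

0.43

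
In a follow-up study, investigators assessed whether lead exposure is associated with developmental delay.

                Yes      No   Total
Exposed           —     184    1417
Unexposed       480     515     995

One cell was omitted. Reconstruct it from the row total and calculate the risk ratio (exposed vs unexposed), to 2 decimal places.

The missing cell is in the exposed row: 1417 − 184 = 1233.
So a = 1233, b = 184, c = 480, d = 515.
RR = [a/(a+b)] / [c/(c+d)] = (1233/1417) / (480/995) = 0.87015/0.48241 = 1.80374

1.80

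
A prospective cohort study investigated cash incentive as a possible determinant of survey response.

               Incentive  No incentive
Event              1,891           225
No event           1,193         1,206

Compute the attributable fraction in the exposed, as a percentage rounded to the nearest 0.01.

Reading the table with exposure as columns: a = 1891 (Incentive, case), b = 1193 (Incentive, non-case), c = 225 (No incentive, case), d = 1206.
Risk in exposed = 1891/3084 = 0.61316; risk in unexposed = 225/1431 = 0.15723.
RR = 0.61316/0.15723 = 3.89973
AR% = (RR − 1)/RR × 100 = (3.89973 − 1)/3.89973 × 100 = 74.3572%

74.36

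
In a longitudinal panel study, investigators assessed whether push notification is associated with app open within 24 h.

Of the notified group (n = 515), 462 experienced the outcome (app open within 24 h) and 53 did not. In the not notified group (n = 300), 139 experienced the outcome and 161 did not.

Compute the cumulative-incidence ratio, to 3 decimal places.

1.936

From the description: a = 462, b = 53, c = 139, d = 161.
Risk in exposed = 462/515 = 0.89709; risk in unexposed = 139/300 = 0.46333.
RR = 0.89709 / 0.46333 = 1.93616
The risk among the exposed is 1.94 times that among the unexposed.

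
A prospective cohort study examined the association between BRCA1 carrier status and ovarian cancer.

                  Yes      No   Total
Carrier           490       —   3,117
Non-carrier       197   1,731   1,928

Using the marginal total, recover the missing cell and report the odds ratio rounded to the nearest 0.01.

1.64

The missing cell is in the exposed row: 3117 − 490 = 2627.
So a = 490, b = 2627, c = 197, d = 1731.
OR = (a·d)/(b·c) = (490 × 1731) / (2627 × 197) = 848190 / 517519 = 1.63895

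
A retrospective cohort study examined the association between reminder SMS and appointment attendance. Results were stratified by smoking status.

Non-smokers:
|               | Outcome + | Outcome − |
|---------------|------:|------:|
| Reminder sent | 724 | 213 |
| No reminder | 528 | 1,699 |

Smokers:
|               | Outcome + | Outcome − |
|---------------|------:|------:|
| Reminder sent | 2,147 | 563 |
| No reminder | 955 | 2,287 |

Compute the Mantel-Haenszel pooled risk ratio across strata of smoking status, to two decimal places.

2.84

RR_MH = Σ(aᵢ·n₀ᵢ/nᵢ) / Σ(cᵢ·n₁ᵢ/nᵢ), with n₁ᵢ = aᵢ+bᵢ (exposed), n₀ᵢ = cᵢ+dᵢ (unexposed), nᵢ = n₁ᵢ+n₀ᵢ.
Stratum 1 (Non-smokers): n₁ = 937, n₀ = 2227, n = 3164; a·n₀/n = 724·2227/3164 = 509.5917; c·n₁/n = 528·937/3164 = 156.3641
Stratum 2 (Smokers): n₁ = 2710, n₀ = 3242, n = 5952; a·n₀/n = 2147·3242/5952 = 1169.4513; c·n₁/n = 955·2710/5952 = 434.8202
RR_MH = (509.5917 + 1169.4513) / (156.3641 + 434.8202) = 1679.0429 / 591.1843 = 2.84013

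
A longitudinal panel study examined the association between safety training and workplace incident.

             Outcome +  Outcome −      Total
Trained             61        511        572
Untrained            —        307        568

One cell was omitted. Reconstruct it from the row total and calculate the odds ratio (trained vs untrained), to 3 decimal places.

The missing cell is in the unexposed row: 568 − 307 = 261.
So a = 61, b = 511, c = 261, d = 307.
OR = (a·d)/(b·c) = (61 × 307) / (511 × 261) = 18727 / 133371 = 0.14041

0.140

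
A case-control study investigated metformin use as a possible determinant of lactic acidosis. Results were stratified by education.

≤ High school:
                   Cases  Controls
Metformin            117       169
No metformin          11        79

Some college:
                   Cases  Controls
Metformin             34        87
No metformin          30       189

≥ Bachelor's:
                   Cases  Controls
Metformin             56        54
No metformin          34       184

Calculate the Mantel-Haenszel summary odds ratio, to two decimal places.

OR_MH = Σ(aᵢdᵢ/nᵢ) / Σ(bᵢcᵢ/nᵢ), where nᵢ is the stratum total.
Stratum 1 (≤ High school): n = 376; a·d/n = 117·79/376 = 24.5824; b·c/n = 169·11/376 = 4.9441
Stratum 2 (Some college): n = 340; a·d/n = 34·189/340 = 18.9000; b·c/n = 87·30/340 = 7.6765
Stratum 3 (≥ Bachelor's): n = 328; a·d/n = 56·184/328 = 31.4146; b·c/n = 54·34/328 = 5.5976
OR_MH = (24.5824 + 18.9000 + 31.4146) / (4.9441 + 7.6765 + 5.5976) = 74.8971 / 18.2182 = 4.11112

4.11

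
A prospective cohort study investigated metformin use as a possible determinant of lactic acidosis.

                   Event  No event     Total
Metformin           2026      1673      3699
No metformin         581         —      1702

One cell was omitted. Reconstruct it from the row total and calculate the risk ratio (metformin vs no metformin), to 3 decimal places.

1.604

The missing cell is in the unexposed row: 1702 − 581 = 1121.
So a = 2026, b = 1673, c = 581, d = 1121.
RR = [a/(a+b)] / [c/(c+d)] = (2026/3699) / (581/1702) = 0.54772/0.34136 = 1.60450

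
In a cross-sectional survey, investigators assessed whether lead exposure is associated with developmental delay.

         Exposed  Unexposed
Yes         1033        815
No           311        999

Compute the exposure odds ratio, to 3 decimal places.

Reading the table with exposure as columns: a = 1033 (Exposed, case), b = 311 (Exposed, non-case), c = 815 (Unexposed, case), d = 999.
OR = (a·d)/(b·c) = (1033 × 999) / (311 × 815) = 1031967 / 253465 = 4.07144
The odds of developmental delay are about 4.07 times as high in the exposed group.

4.071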